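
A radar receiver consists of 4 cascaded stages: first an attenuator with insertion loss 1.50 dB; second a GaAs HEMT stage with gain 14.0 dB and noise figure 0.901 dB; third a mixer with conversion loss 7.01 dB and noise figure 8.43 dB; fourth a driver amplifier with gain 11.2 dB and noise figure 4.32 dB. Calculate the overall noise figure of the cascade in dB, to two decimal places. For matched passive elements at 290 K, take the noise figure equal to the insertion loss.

Convert to linear (a loss of L dB is a gain of −L dB): F_i = 10^(NF_i/10), G_i = 10^(G_i,dB/10)
  Stage 1: F_1 = 10^(1.50/10) = 1.413, G_1 = 10^(−1.50/10) = 0.7079
  Stage 2: F_2 = 10^(0.901/10) = 1.231, G_2 = 10^(14.0/10) = 25.12
  Stage 3: F_3 = 10^(8.43/10) = 6.966, G_3 = 10^(−7.01/10) = 0.1991
  Stage 4: F_4 = 10^(4.32/10) = 2.704, G_4 = 10^(11.2/10) = 13.18
Friis cascade:
  F = 1.413 + (1.231 − 1)/0.7079 + (6.966 − 1)/17.78 + (2.704 − 1)/3.540 = 2.555
NF = 10 log₁₀(2.555) = 4.07 dB

4.07 dB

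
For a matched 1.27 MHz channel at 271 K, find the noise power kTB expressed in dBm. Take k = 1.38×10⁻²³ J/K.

P_n = kTB = 1.38×10⁻²³ × 271 × 1.27×10⁶ = 4.75×10⁻¹⁵ W
In dBm: 10 log₁₀(4.75×10⁻¹⁵ / 10⁻³) = −113.2 dBm

−113.2 dBm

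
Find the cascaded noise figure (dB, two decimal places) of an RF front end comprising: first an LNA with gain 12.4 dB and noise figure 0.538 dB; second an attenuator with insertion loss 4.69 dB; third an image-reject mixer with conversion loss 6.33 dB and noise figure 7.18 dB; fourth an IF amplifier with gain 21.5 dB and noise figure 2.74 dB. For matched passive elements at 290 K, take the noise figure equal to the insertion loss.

4.15 dB

Convert to linear (a loss of L dB is a gain of −L dB): F_i = 10^(NF_i/10), G_i = 10^(G_i,dB/10)
  Stage 1: F_1 = 10^(0.538/10) = 1.132, G_1 = 10^(12.4/10) = 17.38
  Stage 2: F_2 = 10^(4.69/10) = 2.944, G_2 = 10^(−4.69/10) = 0.3396
  Stage 3: F_3 = 10^(7.18/10) = 5.224, G_3 = 10^(−6.33/10) = 0.2328
  Stage 4: F_4 = 10^(2.74/10) = 1.879, G_4 = 10^(21.5/10) = 141.3
Friis cascade:
  F = 1.132 + (2.944 − 1)/17.38 + (5.224 − 1)/5.902 + (1.879 − 1)/1.374 = 2.599
NF = 10 log₁₀(2.599) = 4.15 dB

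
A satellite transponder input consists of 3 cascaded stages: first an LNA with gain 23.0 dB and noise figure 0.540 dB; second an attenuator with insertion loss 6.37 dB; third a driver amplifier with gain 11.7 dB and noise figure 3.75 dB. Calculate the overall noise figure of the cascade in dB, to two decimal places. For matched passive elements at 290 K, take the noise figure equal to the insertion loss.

Convert to linear (a loss of L dB is a gain of −L dB): F_i = 10^(NF_i/10), G_i = 10^(G_i,dB/10)
  Stage 1: F_1 = 10^(0.540/10) = 1.132, G_1 = 10^(23.0/10) = 199.5
  Stage 2: F_2 = 10^(6.37/10) = 4.335, G_2 = 10^(−6.37/10) = 0.2307
  Stage 3: F_3 = 10^(3.75/10) = 2.371, G_3 = 10^(11.7/10) = 14.79
Friis cascade:
  F = 1.132 + (4.335 − 1)/199.5 + (2.371 − 1)/46.03 = 1.179
NF = 10 log₁₀(1.179) = 0.71 dB

0.71 dB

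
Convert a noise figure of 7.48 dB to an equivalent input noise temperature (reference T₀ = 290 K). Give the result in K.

F = 10^(7.48/10) = 5.59758
T_e = (F − 1)·T₀ = (5.59758 − 1) × 290 = 1333 K

1333 K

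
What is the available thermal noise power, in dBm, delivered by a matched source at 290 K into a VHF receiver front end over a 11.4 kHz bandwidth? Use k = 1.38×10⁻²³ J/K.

−133.4 dBm

P_n = kTB = 1.38×10⁻²³ × 290 × 1.14×10⁴ = 4.56×10⁻¹⁷ W
In dBm: 10 log₁₀(4.56×10⁻¹⁷ / 10⁻³) = −133.4 dBm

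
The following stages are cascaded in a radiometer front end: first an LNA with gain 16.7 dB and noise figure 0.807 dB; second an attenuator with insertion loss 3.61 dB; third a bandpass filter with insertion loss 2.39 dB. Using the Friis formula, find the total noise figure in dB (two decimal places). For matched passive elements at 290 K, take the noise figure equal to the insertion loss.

1.03 dB

Convert to linear (a loss of L dB is a gain of −L dB): F_i = 10^(NF_i/10), G_i = 10^(G_i,dB/10)
  Stage 1: F_1 = 10^(0.807/10) = 1.204, G_1 = 10^(16.7/10) = 46.77
  Stage 2: F_2 = 10^(3.61/10) = 2.296, G_2 = 10^(−3.61/10) = 0.4355
  Stage 3: F_3 = 10^(2.39/10) = 1.734, G_3 = 10^(−2.39/10) = 0.5768
Friis cascade:
  F = 1.204 + (2.296 − 1)/46.77 + (1.734 − 1)/20.37 = 1.268
NF = 10 log₁₀(1.268) = 1.03 dB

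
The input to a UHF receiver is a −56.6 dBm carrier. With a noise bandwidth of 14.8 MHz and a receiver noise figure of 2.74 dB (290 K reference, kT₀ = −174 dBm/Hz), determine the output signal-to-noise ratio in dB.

43.0 dB

Noise floor: N = −174 + 10 log₁₀(B) + NF
10 log₁₀(1.48×10⁷) = 71.7 dB
N = −174 + 71.7 + 2.74 = −99.56 dBm
SNR = P_sig − N = −56.6 − (−99.56) = 42.96 dB → 43.0 dB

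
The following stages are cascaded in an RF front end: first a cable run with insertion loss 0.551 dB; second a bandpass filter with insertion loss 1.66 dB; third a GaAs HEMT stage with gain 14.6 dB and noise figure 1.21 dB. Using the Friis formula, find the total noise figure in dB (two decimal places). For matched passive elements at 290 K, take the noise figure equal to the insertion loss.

3.42 dB

Convert to linear (a loss of L dB is a gain of −L dB): F_i = 10^(NF_i/10), G_i = 10^(G_i,dB/10)
  Stage 1: F_1 = 10^(0.551/10) = 1.135, G_1 = 10^(−0.551/10) = 0.8808
  Stage 2: F_2 = 10^(1.66/10) = 1.466, G_2 = 10^(−1.66/10) = 0.6823
  Stage 3: F_3 = 10^(1.21/10) = 1.321, G_3 = 10^(14.6/10) = 28.84
Friis cascade:
  F = 1.135 + (1.466 − 1)/0.8808 + (1.321 − 1)/0.6010 = 2.198
NF = 10 log₁₀(2.198) = 3.42 dB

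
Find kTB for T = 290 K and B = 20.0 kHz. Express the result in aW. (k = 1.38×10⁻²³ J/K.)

P_n = kTB = 1.38×10⁻²³ × 290 × 2.00×10⁴ = 8.00×10⁻¹⁷ W = 80.0 aW

80.0 aW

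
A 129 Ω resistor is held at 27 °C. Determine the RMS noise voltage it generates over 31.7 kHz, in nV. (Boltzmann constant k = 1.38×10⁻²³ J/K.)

T = 27 °C + 273.15 = 300.15 K
V_n = √(4kTRB)
4kTRB = 4 × 1.38×10⁻²³ × 300.15 × 1.29×10² × 3.17×10⁴ = 6.78×10⁻¹⁴ V²
V_n = √(6.78×10⁻¹⁴) = 2.60×10⁻⁷ V = 260 nV

260 nV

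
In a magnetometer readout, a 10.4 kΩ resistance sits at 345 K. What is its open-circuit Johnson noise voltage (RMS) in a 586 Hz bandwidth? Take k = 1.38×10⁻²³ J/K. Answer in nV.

341 nV

V_n = √(4kTRB)
4kTRB = 4 × 1.38×10⁻²³ × 345 × 1.04×10⁴ × 5.86×10² = 1.16×10⁻¹³ V²
V_n = √(1.16×10⁻¹³) = 3.41×10⁻⁷ V = 341 nV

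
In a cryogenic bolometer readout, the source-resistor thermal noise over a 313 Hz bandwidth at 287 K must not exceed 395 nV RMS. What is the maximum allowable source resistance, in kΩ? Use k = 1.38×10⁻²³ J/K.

31.5 kΩ

Johnson–Nyquist: V_n = √(4kTRB) ⇒ R = V_n² / (4kTB)
4kTB = 4 × 1.38×10⁻²³ × 287 × 3.13×10² = 4.96×10⁻¹⁸
R = (3.95×10⁻⁷)² / 4.96×10⁻¹⁸ = 3.15×10⁴ Ω = 31.5 kΩ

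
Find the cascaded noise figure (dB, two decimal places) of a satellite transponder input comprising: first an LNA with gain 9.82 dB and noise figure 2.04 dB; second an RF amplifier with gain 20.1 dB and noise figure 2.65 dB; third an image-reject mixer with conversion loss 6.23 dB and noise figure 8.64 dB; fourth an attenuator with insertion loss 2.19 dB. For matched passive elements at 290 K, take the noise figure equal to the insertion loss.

2.30 dB

Convert to linear (a loss of L dB is a gain of −L dB): F_i = 10^(NF_i/10), G_i = 10^(G_i,dB/10)
  Stage 1: F_1 = 10^(2.04/10) = 1.600, G_1 = 10^(9.82/10) = 9.594
  Stage 2: F_2 = 10^(2.65/10) = 1.841, G_2 = 10^(20.1/10) = 102.3
  Stage 3: F_3 = 10^(8.64/10) = 7.311, G_3 = 10^(−6.23/10) = 0.2382
  Stage 4: F_4 = 10^(2.19/10) = 1.656, G_4 = 10^(−2.19/10) = 0.6039
Friis cascade:
  F = 1.600 + (1.841 − 1)/9.594 + (7.311 − 1)/981.7 + (1.656 − 1)/233.9 = 1.696
NF = 10 log₁₀(1.696) = 2.30 dB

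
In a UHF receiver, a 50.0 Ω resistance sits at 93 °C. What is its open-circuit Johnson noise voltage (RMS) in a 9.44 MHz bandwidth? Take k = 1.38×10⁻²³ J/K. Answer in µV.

T = 93 °C + 273.15 = 366.15 K
V_n = √(4kTRB)
4kTRB = 4 × 1.38×10⁻²³ × 366.15 × 5.00×10¹ × 9.44×10⁶ = 9.54×10⁻¹² V²
V_n = √(9.54×10⁻¹²) = 3.09×10⁻⁶ V = 3.09 µV

3.09 µV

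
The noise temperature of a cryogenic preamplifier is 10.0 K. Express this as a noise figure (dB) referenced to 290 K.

0.147 dB

F = 1 + T_e/T₀ = 1 + 10.0/290 = 1.03448
NF = 10 log₁₀(1.03448) = 0.147 dB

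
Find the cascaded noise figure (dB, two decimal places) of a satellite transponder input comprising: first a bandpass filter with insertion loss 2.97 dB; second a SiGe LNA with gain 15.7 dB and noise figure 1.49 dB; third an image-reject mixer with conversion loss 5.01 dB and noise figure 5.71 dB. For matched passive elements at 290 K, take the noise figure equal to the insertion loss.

Convert to linear (a loss of L dB is a gain of −L dB): F_i = 10^(NF_i/10), G_i = 10^(G_i,dB/10)
  Stage 1: F_1 = 10^(2.97/10) = 1.982, G_1 = 10^(−2.97/10) = 0.5047
  Stage 2: F_2 = 10^(1.49/10) = 1.409, G_2 = 10^(15.7/10) = 37.15
  Stage 3: F_3 = 10^(5.71/10) = 3.724, G_3 = 10^(−5.01/10) = 0.3155
Friis cascade:
  F = 1.982 + (1.409 − 1)/0.5047 + (3.724 − 1)/18.75 = 2.938
NF = 10 log₁₀(2.938) = 4.68 dB

4.68 dB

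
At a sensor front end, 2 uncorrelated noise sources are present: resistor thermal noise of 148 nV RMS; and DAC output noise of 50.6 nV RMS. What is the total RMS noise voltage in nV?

Uncorrelated sources add in power (mean-square): V_tot = √(ΣV_i²)
V_tot = √[(1.48×10⁻⁷)² + (5.06×10⁻⁸)²] = 1.56×10⁻⁷ V = 156 nV

156 nV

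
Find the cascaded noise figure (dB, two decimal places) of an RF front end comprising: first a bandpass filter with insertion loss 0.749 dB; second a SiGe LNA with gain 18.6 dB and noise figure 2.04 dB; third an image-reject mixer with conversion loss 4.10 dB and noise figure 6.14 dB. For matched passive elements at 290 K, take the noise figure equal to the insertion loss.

2.90 dB

Convert to linear (a loss of L dB is a gain of −L dB): F_i = 10^(NF_i/10), G_i = 10^(G_i,dB/10)
  Stage 1: F_1 = 10^(0.749/10) = 1.188, G_1 = 10^(−0.749/10) = 0.8416
  Stage 2: F_2 = 10^(2.04/10) = 1.600, G_2 = 10^(18.6/10) = 72.44
  Stage 3: F_3 = 10^(6.14/10) = 4.111, G_3 = 10^(−4.10/10) = 0.3890
Friis cascade:
  F = 1.188 + (1.600 − 1)/0.8416 + (4.111 − 1)/60.97 = 1.952
NF = 10 log₁₀(1.952) = 2.90 dB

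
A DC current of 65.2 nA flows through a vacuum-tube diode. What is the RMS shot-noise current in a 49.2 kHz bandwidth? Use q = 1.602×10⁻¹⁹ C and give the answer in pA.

I_n = √(2qI·B)
2qI·B = 2 × 1.602×10⁻¹⁹ × 6.52×10⁻⁸ × 4.92×10⁴ = 1.03×10⁻²¹ A²
I_n = √(1.03×10⁻²¹) = 3.21×10⁻¹¹ A = 32.1 pA

32.1 pA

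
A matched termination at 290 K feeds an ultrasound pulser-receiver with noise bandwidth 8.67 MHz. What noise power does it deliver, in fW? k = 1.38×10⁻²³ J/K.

P_n = kTB = 1.38×10⁻²³ × 290 × 8.67×10⁶ = 3.47×10⁻¹⁴ W = 34.7 fW

34.7 fW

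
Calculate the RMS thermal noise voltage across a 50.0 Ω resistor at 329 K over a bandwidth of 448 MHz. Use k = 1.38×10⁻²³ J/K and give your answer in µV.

20.2 µV

V_n = √(4kTRB)
4kTRB = 4 × 1.38×10⁻²³ × 329 × 5.00×10¹ × 4.48×10⁸ = 4.07×10⁻¹⁰ V²
V_n = √(4.07×10⁻¹⁰) = 2.02×10⁻⁵ V = 20.2 µV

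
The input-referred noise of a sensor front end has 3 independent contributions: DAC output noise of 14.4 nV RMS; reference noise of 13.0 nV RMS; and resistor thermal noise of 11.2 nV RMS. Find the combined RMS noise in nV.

Uncorrelated sources add in power (mean-square): V_tot = √(ΣV_i²)
V_tot = √[(1.44×10⁻⁸)² + (1.30×10⁻⁸)² + (1.12×10⁻⁸)²] = 2.24×10⁻⁸ V = 22.4 nV

22.4 nV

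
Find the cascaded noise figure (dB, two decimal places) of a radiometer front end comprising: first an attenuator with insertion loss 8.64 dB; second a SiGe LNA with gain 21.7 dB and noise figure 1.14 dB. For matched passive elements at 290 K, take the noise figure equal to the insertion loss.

9.78 dB

Convert to linear (a loss of L dB is a gain of −L dB): F_i = 10^(NF_i/10), G_i = 10^(G_i,dB/10)
  Stage 1: F_1 = 10^(8.64/10) = 7.311, G_1 = 10^(−8.64/10) = 0.1368
  Stage 2: F_2 = 10^(1.14/10) = 1.300, G_2 = 10^(21.7/10) = 147.9
Friis cascade:
  F = 7.311 + (1.300 − 1)/0.1368 = 9.506
NF = 10 log₁₀(9.506) = 9.78 dB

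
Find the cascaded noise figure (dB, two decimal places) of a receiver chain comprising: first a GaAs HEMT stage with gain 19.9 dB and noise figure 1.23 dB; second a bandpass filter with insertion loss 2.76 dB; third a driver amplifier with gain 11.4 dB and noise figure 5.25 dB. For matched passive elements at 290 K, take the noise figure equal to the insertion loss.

1.40 dB

Convert to linear (a loss of L dB is a gain of −L dB): F_i = 10^(NF_i/10), G_i = 10^(G_i,dB/10)
  Stage 1: F_1 = 10^(1.23/10) = 1.327, G_1 = 10^(19.9/10) = 97.72
  Stage 2: F_2 = 10^(2.76/10) = 1.888, G_2 = 10^(−2.76/10) = 0.5297
  Stage 3: F_3 = 10^(5.25/10) = 3.350, G_3 = 10^(11.4/10) = 13.80
Friis cascade:
  F = 1.327 + (1.888 − 1)/97.72 + (3.350 − 1)/51.76 = 1.382
NF = 10 log₁₀(1.382) = 1.40 dB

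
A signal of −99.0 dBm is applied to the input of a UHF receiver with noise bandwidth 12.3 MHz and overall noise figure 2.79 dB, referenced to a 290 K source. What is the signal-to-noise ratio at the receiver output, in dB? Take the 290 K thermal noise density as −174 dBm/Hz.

1.3 dB

Noise floor: N = −174 + 10 log₁₀(B) + NF
10 log₁₀(1.23×10⁷) = 70.9 dB
N = −174 + 70.9 + 2.79 = −100.31 dBm
SNR = P_sig − N = −99.0 − (−100.31) = 1.31 dB → 1.3 dB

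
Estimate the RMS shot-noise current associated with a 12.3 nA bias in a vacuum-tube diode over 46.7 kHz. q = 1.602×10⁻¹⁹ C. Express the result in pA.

13.6 pA

I_n = √(2qI·B)
2qI·B = 2 × 1.602×10⁻¹⁹ × 1.23×10⁻⁸ × 4.67×10⁴ = 1.84×10⁻²² A²
I_n = √(1.84×10⁻²²) = 1.36×10⁻¹¹ A = 13.6 pA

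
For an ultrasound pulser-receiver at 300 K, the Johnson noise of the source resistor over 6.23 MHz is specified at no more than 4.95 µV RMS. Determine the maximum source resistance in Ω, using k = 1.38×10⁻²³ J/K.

237 Ω

Johnson–Nyquist: V_n = √(4kTRB) ⇒ R = V_n² / (4kTB)
4kTB = 4 × 1.38×10⁻²³ × 300 × 6.23×10⁶ = 1.03×10⁻¹³
R = (4.95×10⁻⁶)² / 1.03×10⁻¹³ = 2.37×10² Ω = 237 Ω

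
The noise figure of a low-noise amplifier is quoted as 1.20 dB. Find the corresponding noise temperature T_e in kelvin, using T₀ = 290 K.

92.3 K

F = 10^(1.20/10) = 1.31826
T_e = (F − 1)·T₀ = (1.31826 − 1) × 290 = 92.3 K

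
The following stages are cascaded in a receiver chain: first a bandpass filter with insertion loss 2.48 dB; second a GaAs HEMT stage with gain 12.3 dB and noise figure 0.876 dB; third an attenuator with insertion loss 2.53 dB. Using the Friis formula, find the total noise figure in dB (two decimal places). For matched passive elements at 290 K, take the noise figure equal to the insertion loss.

3.52 dB

Convert to linear (a loss of L dB is a gain of −L dB): F_i = 10^(NF_i/10), G_i = 10^(G_i,dB/10)
  Stage 1: F_1 = 10^(2.48/10) = 1.770, G_1 = 10^(−2.48/10) = 0.5649
  Stage 2: F_2 = 10^(0.876/10) = 1.223, G_2 = 10^(12.3/10) = 16.98
  Stage 3: F_3 = 10^(2.53/10) = 1.791, G_3 = 10^(−2.53/10) = 0.5585
Friis cascade:
  F = 1.770 + (1.223 − 1)/0.5649 + (1.791 − 1)/9.594 = 2.248
NF = 10 log₁₀(2.248) = 3.52 dB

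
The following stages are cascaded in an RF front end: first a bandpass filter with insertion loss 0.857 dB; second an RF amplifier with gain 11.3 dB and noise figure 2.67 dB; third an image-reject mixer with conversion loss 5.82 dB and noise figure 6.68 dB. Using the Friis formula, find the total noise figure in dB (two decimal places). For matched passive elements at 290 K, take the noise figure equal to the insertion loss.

4.12 dB

Convert to linear (a loss of L dB is a gain of −L dB): F_i = 10^(NF_i/10), G_i = 10^(G_i,dB/10)
  Stage 1: F_1 = 10^(0.857/10) = 1.218, G_1 = 10^(−0.857/10) = 0.8209
  Stage 2: F_2 = 10^(2.67/10) = 1.849, G_2 = 10^(11.3/10) = 13.49
  Stage 3: F_3 = 10^(6.68/10) = 4.656, G_3 = 10^(−5.82/10) = 0.2618
Friis cascade:
  F = 1.218 + (1.849 − 1)/0.8209 + (4.656 − 1)/11.07 = 2.583
NF = 10 log₁₀(2.583) = 4.12 dB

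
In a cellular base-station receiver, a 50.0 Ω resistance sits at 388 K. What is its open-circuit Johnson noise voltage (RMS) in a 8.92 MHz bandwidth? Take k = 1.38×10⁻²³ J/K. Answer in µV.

V_n = √(4kTRB)
4kTRB = 4 × 1.38×10⁻²³ × 388 × 5.00×10¹ × 8.92×10⁶ = 9.55×10⁻¹² V²
V_n = √(9.55×10⁻¹²) = 3.09×10⁻⁶ V = 3.09 µV

3.09 µV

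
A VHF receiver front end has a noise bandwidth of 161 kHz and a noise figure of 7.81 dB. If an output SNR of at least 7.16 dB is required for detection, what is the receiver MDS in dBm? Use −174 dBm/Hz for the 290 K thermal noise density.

Sensitivity = −174 + 10 log₁₀(B) + NF + SNR_min
= −174 + 52.07 + 7.81 + 7.16
= −106.96 dBm → −107.0 dBm

−107.0 dBm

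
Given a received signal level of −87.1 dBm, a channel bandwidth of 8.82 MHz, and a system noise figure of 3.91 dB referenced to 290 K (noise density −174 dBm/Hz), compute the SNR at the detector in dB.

Noise floor: N = −174 + 10 log₁₀(B) + NF
10 log₁₀(8.82×10⁶) = 69.45 dB
N = −174 + 69.45 + 3.91 = −100.64 dBm
SNR = P_sig − N = −87.1 − (−100.64) = 13.54 dB → 13.5 dB

13.5 dB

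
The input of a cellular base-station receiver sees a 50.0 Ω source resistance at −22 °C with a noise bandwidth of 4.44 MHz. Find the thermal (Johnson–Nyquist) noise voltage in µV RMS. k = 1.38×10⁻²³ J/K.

1.75 µV

T = −22 °C + 273.15 = 251.15 K
V_n = √(4kTRB)
4kTRB = 4 × 1.38×10⁻²³ × 251.15 × 5.00×10¹ × 4.44×10⁶ = 3.08×10⁻¹² V²
V_n = √(3.08×10⁻¹²) = 1.75×10⁻⁶ V = 1.75 µV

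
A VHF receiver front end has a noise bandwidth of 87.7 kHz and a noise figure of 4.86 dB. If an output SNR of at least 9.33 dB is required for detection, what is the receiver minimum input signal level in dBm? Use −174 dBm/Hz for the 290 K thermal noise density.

−110.4 dBm

Sensitivity = −174 + 10 log₁₀(B) + NF + SNR_min
= −174 + 49.43 + 4.86 + 9.33
= −110.38 dBm → −110.4 dBm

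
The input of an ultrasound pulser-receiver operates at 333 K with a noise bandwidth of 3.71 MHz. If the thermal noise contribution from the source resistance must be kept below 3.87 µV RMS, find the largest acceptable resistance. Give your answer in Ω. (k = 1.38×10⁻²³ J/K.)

220 Ω

Johnson–Nyquist: V_n = √(4kTRB) ⇒ R = V_n² / (4kTB)
4kTB = 4 × 1.38×10⁻²³ × 333 × 3.71×10⁶ = 6.82×10⁻¹⁴
R = (3.87×10⁻⁶)² / 6.82×10⁻¹⁴ = 2.20×10² Ω = 220 Ω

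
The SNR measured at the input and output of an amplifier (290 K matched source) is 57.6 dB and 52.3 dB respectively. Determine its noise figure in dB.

NF (dB) = SNR_in(dB) − SNR_out(dB) when the source is at T₀
NF = 57.6 − 52.3 = 5.3 dB

5.3 dB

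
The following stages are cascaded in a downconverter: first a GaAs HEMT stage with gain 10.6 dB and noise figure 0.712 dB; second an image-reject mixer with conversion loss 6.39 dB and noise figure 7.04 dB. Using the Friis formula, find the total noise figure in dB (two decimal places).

Convert to linear (a loss of L dB is a gain of −L dB): F_i = 10^(NF_i/10), G_i = 10^(G_i,dB/10)
  Stage 1: F_1 = 10^(0.712/10) = 1.178, G_1 = 10^(10.6/10) = 11.48
  Stage 2: F_2 = 10^(7.04/10) = 5.058, G_2 = 10^(−6.39/10) = 0.2296
Friis cascade:
  F = 1.178 + (5.058 − 1)/11.48 = 1.532
NF = 10 log₁₀(1.532) = 1.85 dB

1.85 dB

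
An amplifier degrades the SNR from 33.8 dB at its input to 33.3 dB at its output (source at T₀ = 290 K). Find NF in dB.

NF (dB) = SNR_in(dB) − SNR_out(dB) when the source is at T₀
NF = 33.8 − 33.3 = 0.5 dB

0.5 dB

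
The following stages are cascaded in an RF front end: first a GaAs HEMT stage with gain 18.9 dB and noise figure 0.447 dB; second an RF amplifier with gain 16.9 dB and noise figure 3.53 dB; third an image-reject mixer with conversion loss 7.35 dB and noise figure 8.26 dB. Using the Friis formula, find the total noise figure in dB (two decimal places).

Convert to linear (a loss of L dB is a gain of −L dB): F_i = 10^(NF_i/10), G_i = 10^(G_i,dB/10)
  Stage 1: F_1 = 10^(0.447/10) = 1.108, G_1 = 10^(18.9/10) = 77.62
  Stage 2: F_2 = 10^(3.53/10) = 2.254, G_2 = 10^(16.9/10) = 48.98
  Stage 3: F_3 = 10^(8.26/10) = 6.699, G_3 = 10^(−7.35/10) = 0.1841
Friis cascade:
  F = 1.108 + (2.254 − 1)/77.62 + (6.699 − 1)/3802 = 1.126
NF = 10 log₁₀(1.126) = 0.52 dB

0.52 dB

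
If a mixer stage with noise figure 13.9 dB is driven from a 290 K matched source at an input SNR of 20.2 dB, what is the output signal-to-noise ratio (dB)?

By definition F = SNR_in/SNR_out, so in dB: SNR_out = SNR_in − NF
SNR_out = 20.2 − 13.9 = 6.3 dB

6.3 dB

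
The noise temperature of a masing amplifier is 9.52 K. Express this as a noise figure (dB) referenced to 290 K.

F = 1 + T_e/T₀ = 1 + 9.52/290 = 1.03283
NF = 10 log₁₀(1.03283) = 0.140 dB

0.140 dB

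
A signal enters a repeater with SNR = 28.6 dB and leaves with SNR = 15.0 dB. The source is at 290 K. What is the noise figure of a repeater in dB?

NF (dB) = SNR_in(dB) − SNR_out(dB) when the source is at T₀
NF = 28.6 − 15.0 = 13.6 dB

13.6 dB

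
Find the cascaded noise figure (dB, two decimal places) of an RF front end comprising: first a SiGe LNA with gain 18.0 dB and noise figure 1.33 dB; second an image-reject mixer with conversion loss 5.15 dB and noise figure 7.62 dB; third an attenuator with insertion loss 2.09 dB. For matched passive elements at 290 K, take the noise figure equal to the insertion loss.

Convert to linear (a loss of L dB is a gain of −L dB): F_i = 10^(NF_i/10), G_i = 10^(G_i,dB/10)
  Stage 1: F_1 = 10^(1.33/10) = 1.358, G_1 = 10^(18.0/10) = 63.10
  Stage 2: F_2 = 10^(7.62/10) = 5.781, G_2 = 10^(−5.15/10) = 0.3055
  Stage 3: F_3 = 10^(2.09/10) = 1.618, G_3 = 10^(−2.09/10) = 0.6180
Friis cascade:
  F = 1.358 + (5.781 − 1)/63.10 + (1.618 − 1)/19.28 = 1.466
NF = 10 log₁₀(1.466) = 1.66 dB

1.66 dB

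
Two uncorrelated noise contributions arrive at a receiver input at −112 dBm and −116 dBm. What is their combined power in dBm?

−110.5 dBm

Convert to linear, add, convert back:
P₁ = 6.31×10⁻¹⁵ W, P₂ = 2.51×10⁻¹⁵ W
P_tot = 8.82×10⁻¹⁵ W → 10 log₁₀(P_tot / 10⁻³) = −110.5 dBm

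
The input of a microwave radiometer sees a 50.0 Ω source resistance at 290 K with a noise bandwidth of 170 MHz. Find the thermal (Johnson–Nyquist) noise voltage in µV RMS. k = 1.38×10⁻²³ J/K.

V_n = √(4kTRB)
4kTRB = 4 × 1.38×10⁻²³ × 290 × 5.00×10¹ × 1.70×10⁸ = 1.36×10⁻¹⁰ V²
V_n = √(1.36×10⁻¹⁰) = 1.17×10⁻⁵ V = 11.7 µV

11.7 µV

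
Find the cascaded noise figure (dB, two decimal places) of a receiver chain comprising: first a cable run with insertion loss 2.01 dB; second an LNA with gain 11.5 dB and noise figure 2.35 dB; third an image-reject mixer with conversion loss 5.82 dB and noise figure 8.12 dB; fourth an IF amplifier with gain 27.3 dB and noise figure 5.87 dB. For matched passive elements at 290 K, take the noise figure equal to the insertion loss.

6.60 dB

Convert to linear (a loss of L dB is a gain of −L dB): F_i = 10^(NF_i/10), G_i = 10^(G_i,dB/10)
  Stage 1: F_1 = 10^(2.01/10) = 1.589, G_1 = 10^(−2.01/10) = 0.6295
  Stage 2: F_2 = 10^(2.35/10) = 1.718, G_2 = 10^(11.5/10) = 14.13
  Stage 3: F_3 = 10^(8.12/10) = 6.486, G_3 = 10^(−5.82/10) = 0.2618
  Stage 4: F_4 = 10^(5.87/10) = 3.864, G_4 = 10^(27.3/10) = 537.0
Friis cascade:
  F = 1.589 + (1.718 − 1)/0.6295 + (6.486 − 1)/8.892 + (3.864 − 1)/2.328 = 4.576
NF = 10 log₁₀(4.576) = 6.60 dB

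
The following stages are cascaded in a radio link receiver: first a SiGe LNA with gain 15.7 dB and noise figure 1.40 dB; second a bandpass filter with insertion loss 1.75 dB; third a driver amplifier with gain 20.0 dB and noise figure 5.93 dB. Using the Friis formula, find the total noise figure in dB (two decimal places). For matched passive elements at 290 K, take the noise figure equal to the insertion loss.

1.79 dB

Convert to linear (a loss of L dB is a gain of −L dB): F_i = 10^(NF_i/10), G_i = 10^(G_i,dB/10)
  Stage 1: F_1 = 10^(1.40/10) = 1.380, G_1 = 10^(15.7/10) = 37.15
  Stage 2: F_2 = 10^(1.75/10) = 1.496, G_2 = 10^(−1.75/10) = 0.6683
  Stage 3: F_3 = 10^(5.93/10) = 3.917, G_3 = 10^(20.0/10) = 100.0
Friis cascade:
  F = 1.380 + (1.496 − 1)/37.15 + (3.917 − 1)/24.83 = 1.511
NF = 10 log₁₀(1.511) = 1.79 dB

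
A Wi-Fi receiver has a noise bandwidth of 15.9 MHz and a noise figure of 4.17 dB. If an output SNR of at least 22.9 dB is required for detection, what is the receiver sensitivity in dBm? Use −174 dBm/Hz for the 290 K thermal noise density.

Sensitivity = −174 + 10 log₁₀(B) + NF + SNR_min
= −174 + 72.01 + 4.17 + 22.9
= −74.92 dBm → −74.9 dBm

−74.9 dBm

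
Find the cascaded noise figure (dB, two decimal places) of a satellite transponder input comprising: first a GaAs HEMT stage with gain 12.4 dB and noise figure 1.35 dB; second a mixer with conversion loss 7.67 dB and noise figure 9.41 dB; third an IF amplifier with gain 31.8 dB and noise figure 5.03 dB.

Convert to linear (a loss of L dB is a gain of −L dB): F_i = 10^(NF_i/10), G_i = 10^(G_i,dB/10)
  Stage 1: F_1 = 10^(1.35/10) = 1.365, G_1 = 10^(12.4/10) = 17.38
  Stage 2: F_2 = 10^(9.41/10) = 8.730, G_2 = 10^(−7.67/10) = 0.1710
  Stage 3: F_3 = 10^(5.03/10) = 3.184, G_3 = 10^(31.8/10) = 1514
Friis cascade:
  F = 1.365 + (8.730 − 1)/17.38 + (3.184 − 1)/2.972 = 2.544
NF = 10 log₁₀(2.544) = 4.06 dB

4.06 dB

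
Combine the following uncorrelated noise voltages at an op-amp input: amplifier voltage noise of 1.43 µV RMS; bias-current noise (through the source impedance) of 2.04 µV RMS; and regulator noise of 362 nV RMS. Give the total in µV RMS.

Uncorrelated sources add in power (mean-square): V_tot = √(ΣV_i²)
V_tot = √[(1.43×10⁻⁶)² + (2.04×10⁻⁶)² + (3.62×10⁻⁷)²] = 2.52×10⁻⁶ V = 2.52 µV

2.52 µV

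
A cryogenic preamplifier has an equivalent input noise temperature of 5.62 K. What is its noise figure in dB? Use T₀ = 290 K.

F = 1 + T_e/T₀ = 1 + 5.62/290 = 1.01938
NF = 10 log₁₀(1.01938) = 0.083 dB

0.083 dB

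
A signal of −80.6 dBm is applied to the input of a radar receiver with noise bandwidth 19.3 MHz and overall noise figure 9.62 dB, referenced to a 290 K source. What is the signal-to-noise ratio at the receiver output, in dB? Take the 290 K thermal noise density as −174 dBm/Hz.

Noise floor: N = −174 + 10 log₁₀(B) + NF
10 log₁₀(1.93×10⁷) = 72.86 dB
N = −174 + 72.86 + 9.62 = −91.52 dBm
SNR = P_sig − N = −80.6 − (−91.52) = 10.92 dB → 10.9 dB

10.9 dB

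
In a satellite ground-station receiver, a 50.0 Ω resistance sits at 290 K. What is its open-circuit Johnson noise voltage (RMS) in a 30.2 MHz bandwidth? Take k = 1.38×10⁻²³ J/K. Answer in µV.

V_n = √(4kTRB)
4kTRB = 4 × 1.38×10⁻²³ × 290 × 5.00×10¹ × 3.02×10⁷ = 2.42×10⁻¹¹ V²
V_n = √(2.42×10⁻¹¹) = 4.92×10⁻⁶ V = 4.92 µV

4.92 µV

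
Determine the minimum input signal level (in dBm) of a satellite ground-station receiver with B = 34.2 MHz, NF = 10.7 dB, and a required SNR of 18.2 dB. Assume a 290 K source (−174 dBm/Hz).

Sensitivity = −174 + 10 log₁₀(B) + NF + SNR_min
= −174 + 75.34 + 10.7 + 18.2
= −69.76 dBm → −69.8 dBm

−69.8 dBm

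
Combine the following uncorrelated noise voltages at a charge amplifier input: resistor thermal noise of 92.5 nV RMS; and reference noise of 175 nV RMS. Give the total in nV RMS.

Uncorrelated sources add in power (mean-square): V_tot = √(ΣV_i²)
V_tot = √[(9.25×10⁻⁸)² + (1.75×10⁻⁷)²] = 1.98×10⁻⁷ V = 198 nV

198 nV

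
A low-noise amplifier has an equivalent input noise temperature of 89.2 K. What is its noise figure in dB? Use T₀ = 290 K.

1.16 dB

F = 1 + T_e/T₀ = 1 + 89.2/290 = 1.30759
NF = 10 log₁₀(1.30759) = 1.16 dB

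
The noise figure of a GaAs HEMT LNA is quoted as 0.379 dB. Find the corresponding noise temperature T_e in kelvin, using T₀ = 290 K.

F = 10^(0.379/10) = 1.09119
T_e = (F − 1)·T₀ = (1.09119 − 1) × 290 = 26.4 K

26.4 K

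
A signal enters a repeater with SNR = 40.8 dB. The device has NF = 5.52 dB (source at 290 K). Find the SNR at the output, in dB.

By definition F = SNR_in/SNR_out, so in dB: SNR_out = SNR_in − NF
SNR_out = 40.8 − 5.52 = 35.28 dB

35.28 dB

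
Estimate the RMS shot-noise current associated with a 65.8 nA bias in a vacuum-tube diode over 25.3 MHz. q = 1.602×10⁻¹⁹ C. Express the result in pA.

730 pA

I_n = √(2qI·B)
2qI·B = 2 × 1.602×10⁻¹⁹ × 6.58×10⁻⁸ × 2.53×10⁷ = 5.33×10⁻¹⁹ A²
I_n = √(5.33×10⁻¹⁹) = 7.30×10⁻¹⁰ A = 730 pA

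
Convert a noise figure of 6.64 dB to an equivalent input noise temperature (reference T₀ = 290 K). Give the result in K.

F = 10^(6.64/10) = 4.61318
T_e = (F − 1)·T₀ = (4.61318 − 1) × 290 = 1048 K

1048 K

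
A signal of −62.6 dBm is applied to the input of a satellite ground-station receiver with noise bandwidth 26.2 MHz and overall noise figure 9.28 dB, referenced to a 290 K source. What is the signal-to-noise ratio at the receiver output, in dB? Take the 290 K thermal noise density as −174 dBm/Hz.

Noise floor: N = −174 + 10 log₁₀(B) + NF
10 log₁₀(2.62×10⁷) = 74.18 dB
N = −174 + 74.18 + 9.28 = −90.54 dBm
SNR = P_sig − N = −62.6 − (−90.54) = 27.94 dB → 27.9 dB

27.9 dB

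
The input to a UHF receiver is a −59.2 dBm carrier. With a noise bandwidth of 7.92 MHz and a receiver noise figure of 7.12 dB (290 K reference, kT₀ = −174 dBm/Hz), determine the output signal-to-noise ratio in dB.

Noise floor: N = −174 + 10 log₁₀(B) + NF
10 log₁₀(7.92×10⁶) = 68.99 dB
N = −174 + 68.99 + 7.12 = −97.89 dBm
SNR = P_sig − N = −59.2 − (−97.89) = 38.69 dB → 38.7 dB

38.7 dB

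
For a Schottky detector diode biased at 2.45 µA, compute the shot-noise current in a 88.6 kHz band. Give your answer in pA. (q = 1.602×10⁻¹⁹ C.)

I_n = √(2qI·B)
2qI·B = 2 × 1.602×10⁻¹⁹ × 2.45×10⁻⁶ × 8.86×10⁴ = 6.95×10⁻²⁰ A²
I_n = √(6.95×10⁻²⁰) = 2.64×10⁻¹⁰ A = 264 pA

264 pA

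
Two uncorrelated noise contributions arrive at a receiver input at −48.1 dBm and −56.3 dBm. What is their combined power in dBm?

−47.5 dBm

Convert to linear, add, convert back:
P₁ = 1.55×10⁻⁸ W, P₂ = 2.34×10⁻⁹ W
P_tot = 1.78×10⁻⁸ W → 10 log₁₀(P_tot / 10⁻³) = −47.5 dBm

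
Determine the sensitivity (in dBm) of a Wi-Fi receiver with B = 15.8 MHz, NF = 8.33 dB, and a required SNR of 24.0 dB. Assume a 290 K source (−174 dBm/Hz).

Sensitivity = −174 + 10 log₁₀(B) + NF + SNR_min
= −174 + 71.99 + 8.33 + 24.0
= −69.68 dBm → −69.7 dBm

−69.7 dBm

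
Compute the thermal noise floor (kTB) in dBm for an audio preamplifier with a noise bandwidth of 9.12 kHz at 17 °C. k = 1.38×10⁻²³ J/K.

−134.4 dBm

T = 17 °C + 273.15 = 290.15 K
P_n = kTB = 1.38×10⁻²³ × 290.15 × 9.12×10³ = 3.65×10⁻¹⁷ W
In dBm: 10 log₁₀(3.65×10⁻¹⁷ / 10⁻³) = −134.4 dBm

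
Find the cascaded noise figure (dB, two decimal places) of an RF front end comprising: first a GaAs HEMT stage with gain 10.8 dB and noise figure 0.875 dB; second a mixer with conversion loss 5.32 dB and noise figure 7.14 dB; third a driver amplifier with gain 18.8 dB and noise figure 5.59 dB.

3.64 dB

Convert to linear (a loss of L dB is a gain of −L dB): F_i = 10^(NF_i/10), G_i = 10^(G_i,dB/10)
  Stage 1: F_1 = 10^(0.875/10) = 1.223, G_1 = 10^(10.8/10) = 12.02
  Stage 2: F_2 = 10^(7.14/10) = 5.176, G_2 = 10^(−5.32/10) = 0.2938
  Stage 3: F_3 = 10^(5.59/10) = 3.622, G_3 = 10^(18.8/10) = 75.86
Friis cascade:
  F = 1.223 + (5.176 − 1)/12.02 + (3.622 − 1)/3.532 = 2.313
NF = 10 log₁₀(2.313) = 3.64 dB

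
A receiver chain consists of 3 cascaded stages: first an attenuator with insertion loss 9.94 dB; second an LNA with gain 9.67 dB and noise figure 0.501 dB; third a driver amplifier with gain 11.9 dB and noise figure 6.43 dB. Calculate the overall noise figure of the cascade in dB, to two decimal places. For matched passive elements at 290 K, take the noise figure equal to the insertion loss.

Convert to linear (a loss of L dB is a gain of −L dB): F_i = 10^(NF_i/10), G_i = 10^(G_i,dB/10)
  Stage 1: F_1 = 10^(9.94/10) = 9.863, G_1 = 10^(−9.94/10) = 0.1014
  Stage 2: F_2 = 10^(0.501/10) = 1.122, G_2 = 10^(9.67/10) = 9.268
  Stage 3: F_3 = 10^(6.43/10) = 4.395, G_3 = 10^(11.9/10) = 15.49
Friis cascade:
  F = 9.863 + (1.122 − 1)/0.1014 + (4.395 − 1)/0.9397 = 14.68
NF = 10 log₁₀(14.68) = 11.67 dB

11.67 dB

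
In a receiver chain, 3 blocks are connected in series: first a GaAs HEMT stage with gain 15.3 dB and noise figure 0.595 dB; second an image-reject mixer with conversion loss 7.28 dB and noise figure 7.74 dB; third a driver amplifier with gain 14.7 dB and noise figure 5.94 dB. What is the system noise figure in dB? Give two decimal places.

2.44 dB

Convert to linear (a loss of L dB is a gain of −L dB): F_i = 10^(NF_i/10), G_i = 10^(G_i,dB/10)
  Stage 1: F_1 = 10^(0.595/10) = 1.147, G_1 = 10^(15.3/10) = 33.88
  Stage 2: F_2 = 10^(7.74/10) = 5.943, G_2 = 10^(−7.28/10) = 0.1871
  Stage 3: F_3 = 10^(5.94/10) = 3.926, G_3 = 10^(14.7/10) = 29.51
Friis cascade:
  F = 1.147 + (5.943 − 1)/33.88 + (3.926 − 1)/6.339 = 1.754
NF = 10 log₁₀(1.754) = 2.44 dB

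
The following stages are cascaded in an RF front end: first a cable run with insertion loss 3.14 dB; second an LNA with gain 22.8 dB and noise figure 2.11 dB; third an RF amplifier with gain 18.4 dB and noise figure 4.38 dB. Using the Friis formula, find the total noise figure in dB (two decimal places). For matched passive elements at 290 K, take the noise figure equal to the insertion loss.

5.27 dB

Convert to linear (a loss of L dB is a gain of −L dB): F_i = 10^(NF_i/10), G_i = 10^(G_i,dB/10)
  Stage 1: F_1 = 10^(3.14/10) = 2.061, G_1 = 10^(−3.14/10) = 0.4853
  Stage 2: F_2 = 10^(2.11/10) = 1.626, G_2 = 10^(22.8/10) = 190.5
  Stage 3: F_3 = 10^(4.38/10) = 2.742, G_3 = 10^(18.4/10) = 69.18
Friis cascade:
  F = 2.061 + (1.626 − 1)/0.4853 + (2.742 − 1)/92.47 = 3.368
NF = 10 log₁₀(3.368) = 5.27 dB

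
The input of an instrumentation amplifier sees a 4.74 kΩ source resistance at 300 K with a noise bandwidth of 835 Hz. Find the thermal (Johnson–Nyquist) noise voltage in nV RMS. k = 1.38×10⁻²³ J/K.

256 nV

V_n = √(4kTRB)
4kTRB = 4 × 1.38×10⁻²³ × 300 × 4.74×10³ × 8.35×10² = 6.55×10⁻¹⁴ V²
V_n = √(6.55×10⁻¹⁴) = 2.56×10⁻⁷ V = 256 nV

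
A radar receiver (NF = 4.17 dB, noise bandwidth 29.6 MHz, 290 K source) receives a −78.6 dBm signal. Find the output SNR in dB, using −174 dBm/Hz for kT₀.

16.5 dB

Noise floor: N = −174 + 10 log₁₀(B) + NF
10 log₁₀(2.96×10⁷) = 74.71 dB
N = −174 + 74.71 + 4.17 = −95.12 dBm
SNR = P_sig − N = −78.6 − (−95.12) = 16.52 dB → 16.5 dB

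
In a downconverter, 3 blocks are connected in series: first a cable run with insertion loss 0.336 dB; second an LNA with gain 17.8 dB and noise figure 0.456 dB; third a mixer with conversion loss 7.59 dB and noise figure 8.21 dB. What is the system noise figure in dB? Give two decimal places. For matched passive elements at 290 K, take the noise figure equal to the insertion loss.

1.14 dB

Convert to linear (a loss of L dB is a gain of −L dB): F_i = 10^(NF_i/10), G_i = 10^(G_i,dB/10)
  Stage 1: F_1 = 10^(0.336/10) = 1.080, G_1 = 10^(−0.336/10) = 0.9256
  Stage 2: F_2 = 10^(0.456/10) = 1.111, G_2 = 10^(17.8/10) = 60.26
  Stage 3: F_3 = 10^(8.21/10) = 6.622, G_3 = 10^(−7.59/10) = 0.1742
Friis cascade:
  F = 1.080 + (1.111 − 1)/0.9256 + (6.622 − 1)/55.77 = 1.301
NF = 10 log₁₀(1.301) = 1.14 dB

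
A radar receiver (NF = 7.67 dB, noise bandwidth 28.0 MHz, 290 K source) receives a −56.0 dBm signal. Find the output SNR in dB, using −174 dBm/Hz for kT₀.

35.9 dB

Noise floor: N = −174 + 10 log₁₀(B) + NF
10 log₁₀(2.80×10⁷) = 74.47 dB
N = −174 + 74.47 + 7.67 = −91.86 dBm
SNR = P_sig − N = −56.0 − (−91.86) = 35.86 dB → 35.9 dB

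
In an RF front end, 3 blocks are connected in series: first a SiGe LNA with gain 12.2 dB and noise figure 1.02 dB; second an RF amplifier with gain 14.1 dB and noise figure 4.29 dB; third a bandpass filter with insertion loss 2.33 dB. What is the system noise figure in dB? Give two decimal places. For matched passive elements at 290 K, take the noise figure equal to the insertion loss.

1.36 dB

Convert to linear (a loss of L dB is a gain of −L dB): F_i = 10^(NF_i/10), G_i = 10^(G_i,dB/10)
  Stage 1: F_1 = 10^(1.02/10) = 1.265, G_1 = 10^(12.2/10) = 16.60
  Stage 2: F_2 = 10^(4.29/10) = 2.685, G_2 = 10^(14.1/10) = 25.70
  Stage 3: F_3 = 10^(2.33/10) = 1.710, G_3 = 10^(−2.33/10) = 0.5848
Friis cascade:
  F = 1.265 + (2.685 − 1)/16.60 + (1.710 − 1)/426.6 = 1.368
NF = 10 log₁₀(1.368) = 1.36 dB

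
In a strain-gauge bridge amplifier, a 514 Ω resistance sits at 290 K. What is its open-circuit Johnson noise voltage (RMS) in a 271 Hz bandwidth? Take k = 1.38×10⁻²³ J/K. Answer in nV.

V_n = √(4kTRB)
4kTRB = 4 × 1.38×10⁻²³ × 290 × 5.14×10² × 2.71×10² = 2.23×10⁻¹⁵ V²
V_n = √(2.23×10⁻¹⁵) = 4.72×10⁻⁸ V = 47.2 nV

47.2 nV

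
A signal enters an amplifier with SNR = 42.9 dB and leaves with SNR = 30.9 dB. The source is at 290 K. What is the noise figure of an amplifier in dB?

NF (dB) = SNR_in(dB) − SNR_out(dB) when the source is at T₀
NF = 42.9 − 30.9 = 12.0 dB

12.0 dB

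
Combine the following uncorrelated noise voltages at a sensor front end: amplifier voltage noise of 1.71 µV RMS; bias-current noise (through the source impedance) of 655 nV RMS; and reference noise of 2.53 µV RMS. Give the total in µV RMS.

Uncorrelated sources add in power (mean-square): V_tot = √(ΣV_i²)
V_tot = √[(1.71×10⁻⁶)² + (6.55×10⁻⁷)² + (2.53×10⁻⁶)²] = 3.12×10⁻⁶ V = 3.12 µV

3.12 µV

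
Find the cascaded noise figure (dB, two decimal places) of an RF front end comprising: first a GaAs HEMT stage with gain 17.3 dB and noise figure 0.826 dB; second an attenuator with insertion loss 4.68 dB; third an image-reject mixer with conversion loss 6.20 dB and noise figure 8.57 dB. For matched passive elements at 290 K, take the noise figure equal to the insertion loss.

2.00 dB

Convert to linear (a loss of L dB is a gain of −L dB): F_i = 10^(NF_i/10), G_i = 10^(G_i,dB/10)
  Stage 1: F_1 = 10^(0.826/10) = 1.209, G_1 = 10^(17.3/10) = 53.70
  Stage 2: F_2 = 10^(4.68/10) = 2.938, G_2 = 10^(−4.68/10) = 0.3404
  Stage 3: F_3 = 10^(8.57/10) = 7.194, G_3 = 10^(−6.20/10) = 0.2399
Friis cascade:
  F = 1.209 + (2.938 − 1)/53.70 + (7.194 − 1)/18.28 = 1.584
NF = 10 log₁₀(1.584) = 2.00 dB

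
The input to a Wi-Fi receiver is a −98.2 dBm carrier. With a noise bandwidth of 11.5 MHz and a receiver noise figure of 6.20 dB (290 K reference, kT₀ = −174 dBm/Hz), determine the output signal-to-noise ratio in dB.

−1.0 dB

Noise floor: N = −174 + 10 log₁₀(B) + NF
10 log₁₀(1.15×10⁷) = 70.61 dB
N = −174 + 70.61 + 6.20 = −97.19 dBm
SNR = P_sig − N = −98.2 − (−97.19) = −1.01 dB → −1.0 dB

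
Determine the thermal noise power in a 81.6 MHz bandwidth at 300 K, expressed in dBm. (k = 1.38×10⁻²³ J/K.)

P_n = kTB = 1.38×10⁻²³ × 300 × 8.16×10⁷ = 3.38×10⁻¹³ W
In dBm: 10 log₁₀(3.38×10⁻¹³ / 10⁻³) = −94.7 dBm

−94.7 dBm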